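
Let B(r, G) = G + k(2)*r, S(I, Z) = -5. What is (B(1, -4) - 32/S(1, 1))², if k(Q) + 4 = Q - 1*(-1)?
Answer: 49/25 ≈ 1.9600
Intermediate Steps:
k(Q) = -3 + Q (k(Q) = -4 + (Q - 1*(-1)) = -4 + (Q + 1) = -4 + (1 + Q) = -3 + Q)
B(r, G) = G - r (B(r, G) = G + (-3 + 2)*r = G - r)
(B(1, -4) - 32/S(1, 1))² = ((-4 - 1*1) - 32/(-5))² = ((-4 - 1) - 32*(-⅕))² = (-5 + 32/5)² = (7/5)² = 49/25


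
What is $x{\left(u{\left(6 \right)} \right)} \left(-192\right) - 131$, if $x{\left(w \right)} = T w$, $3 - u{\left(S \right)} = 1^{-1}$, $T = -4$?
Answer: $1405$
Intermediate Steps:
$u{\left(S \right)} = 2$ ($u{\left(S \right)} = 3 - 1^{-1} = 3 - 1 = 2$)
$x{\left(w \right)} = - 4 w$
$x{\left(u{\left(6 \right)} \right)} \left(-192\right) - 131 = \left(-4\right) 2 \left(-192\right) - 131 = \left(-8\right) \left(-192\right) - 131 = 1536 - 131 = 1405$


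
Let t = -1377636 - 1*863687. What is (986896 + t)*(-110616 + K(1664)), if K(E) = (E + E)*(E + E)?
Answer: -13754751913336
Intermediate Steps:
K(E) = 4*E² (K(E) = (2*E)*(2*E) = 4*E²)
t = -2241323 (t = -1377636 - 863687 = -2241323)
(986896 + t)*(-110616 + K(1664)) = (986896 - 2241323)*(-110616 + 4*1664²) = -1254427*(-110616 + 4*2768896) = -1254427*(-110616 + 11075584) = -1254427*10964968 = -13754751913336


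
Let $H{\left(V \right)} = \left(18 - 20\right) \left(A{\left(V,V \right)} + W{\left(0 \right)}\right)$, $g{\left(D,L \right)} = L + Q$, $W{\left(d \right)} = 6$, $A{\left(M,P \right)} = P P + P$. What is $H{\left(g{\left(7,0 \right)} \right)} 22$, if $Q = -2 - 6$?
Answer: $-2728$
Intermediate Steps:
$A{\left(M,P \right)} = P + P^{2}$ ($A{\left(M,P \right)} = P^{2} + P = P + P^{2}$)
$Q = -8$ ($Q = -2 - 6 = -8$)
$g{\left(D,L \right)} = -8 + L$ ($g{\left(D,L \right)} = L - 8 = -8 + L$)
$H{\left(V \right)} = -12 - 2 V \left(1 + V\right)$ ($H{\left(V \right)} = \left(18 - 20\right) \left(V \left(1 + V\right) + 6\right) = - 2 \left(6 + V \left(1 + V\right)\right) = -12 - 2 V \left(1 + V\right)$)
$H{\left(g{\left(7,0 \right)} \right)} 22 = \left(-12 - 2 \left(-8 + 0\right) \left(1 + \left(-8 + 0\right)\right)\right) 22 = \left(-12 - - 16 \left(1 - 8\right)\right) 22 = \left(-12 - \left(-16\right) \left(-7\right)\right) 22 = \left(-12 - 112\right) 22 = \left(-124\right) 22 = -2728$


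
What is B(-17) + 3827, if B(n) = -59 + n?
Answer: 3751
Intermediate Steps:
B(-17) + 3827 = (-59 - 17) + 3827 = -76 + 3827 = 3751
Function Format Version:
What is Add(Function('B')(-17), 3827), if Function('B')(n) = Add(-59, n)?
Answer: 3751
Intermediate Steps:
Add(Function('B')(-17), 3827) = Add(Add(-59, -17), 3827) = Add(-76, 3827) = 3751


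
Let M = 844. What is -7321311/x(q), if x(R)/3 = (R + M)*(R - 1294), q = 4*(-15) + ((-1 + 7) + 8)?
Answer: 813479/356440 ≈ 2.2822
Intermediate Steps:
q = -46 (q = -60 + (6 + 8) = -60 + 14 = -46)
x(R) = 3*(-1294 + R)*(844 + R) (x(R) = 3*((R + 844)*(R - 1294)) = 3*((844 + R)*(-1294 + R)) = 3*((-1294 + R)*(844 + R)) = 3*(-1294 + R)*(844 + R))
-7321311/x(q) = -7321311/(-3276408 - 1350*(-46) + 3*(-46)²) = -7321311/(-3276408 + 62100 + 3*2116) = -7321311/(-3276408 + 62100 + 6348) = -7321311/(-3207960) = -7321311*(-1/3207960) = 813479/356440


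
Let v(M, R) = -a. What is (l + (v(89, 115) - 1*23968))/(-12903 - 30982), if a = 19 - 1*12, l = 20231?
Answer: 3744/43885 ≈ 0.085314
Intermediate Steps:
a = 7 (a = 19 - 12 = 7)
v(M, R) = -7 (v(M, R) = -1*7 = -7)
(l + (v(89, 115) - 1*23968))/(-12903 - 30982) = (20231 + (-7 - 1*23968))/(-12903 - 30982) = (20231 + (-7 - 23968))/(-43885) = (20231 - 23975)*(-1/43885) = -3744*(-1/43885) = 3744/43885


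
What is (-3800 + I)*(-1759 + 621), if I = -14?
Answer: 4340332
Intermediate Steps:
(-3800 + I)*(-1759 + 621) = (-3800 - 14)*(-1759 + 621) = -3814*(-1138) = 4340332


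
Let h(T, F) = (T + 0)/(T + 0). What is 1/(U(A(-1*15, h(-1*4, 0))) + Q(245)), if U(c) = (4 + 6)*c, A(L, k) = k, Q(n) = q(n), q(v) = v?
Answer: 1/255 ≈ 0.0039216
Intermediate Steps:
h(T, F) = 1 (h(T, F) = T/T = 1)
Q(n) = n
U(c) = 10*c
1/(U(A(-1*15, h(-1*4, 0))) + Q(245)) = 1/(10*1 + 245) = 1/(10 + 245) = 1/255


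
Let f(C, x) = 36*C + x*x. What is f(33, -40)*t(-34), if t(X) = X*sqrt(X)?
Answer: -94792*I*sqrt(34) ≈ -5.5273e+5*I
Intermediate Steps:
f(C, x) = x**2 + 36*C (f(C, x) = 36*C + x**2 = x**2 + 36*C)
t(X) = X**(3/2)
f(33, -40)*t(-34) = ((-40)**2 + 36*33)*(-34)**(3/2) = (1600 + 1188)*(-34*I*sqrt(34)) = 2788*(-34*I*sqrt(34)) = -94792*I*sqrt(34)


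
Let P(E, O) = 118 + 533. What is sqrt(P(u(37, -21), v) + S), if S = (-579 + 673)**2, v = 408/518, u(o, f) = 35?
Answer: sqrt(9487) ≈ 97.401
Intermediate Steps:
v = 204/259 (v = 408*(1/518) = 204/259 ≈ 0.78764)
S = 8836 (S = 94**2 = 8836)
P(E, O) = 651
sqrt(P(u(37, -21), v) + S) = sqrt(651 + 8836) = sqrt(9487)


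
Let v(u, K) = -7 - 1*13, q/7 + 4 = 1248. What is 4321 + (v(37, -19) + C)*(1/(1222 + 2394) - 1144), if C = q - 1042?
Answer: -15806803201/1808 ≈ -8.7427e+6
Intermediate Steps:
q = 8708 (q = -28 + 7*1248 = -28 + 8736 = 8708)
v(u, K) = -20 (v(u, K) = -7 - 13 = -20)
C = 7666 (C = 8708 - 1042 = 7666)
4321 + (v(37, -19) + C)*(1/(1222 + 2394) - 1144) = 4321 + (-20 + 7666)*(1/(1222 + 2394) - 1144) = 4321 + 7646*(1/3616 - 1144) = 4321 + 7646*(-4136703/3616) = 4321 - 15814615569/1808 = -15806803201/1808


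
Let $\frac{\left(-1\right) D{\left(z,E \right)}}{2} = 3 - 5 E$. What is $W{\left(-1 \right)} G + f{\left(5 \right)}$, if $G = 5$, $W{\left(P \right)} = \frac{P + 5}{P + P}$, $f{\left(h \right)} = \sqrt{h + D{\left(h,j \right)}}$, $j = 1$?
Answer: $-7$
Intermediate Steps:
$D{\left(z,E \right)} = -6 + 10 E$ ($D{\left(z,E \right)} = - 2 \left(3 - 5 E\right) = -6 + 10 E$)
$f{\left(h \right)} = \sqrt{4 + h}$ ($f{\left(h \right)} = \sqrt{h + \left(-6 + 10 \cdot 1\right)} = \sqrt{h + \left(-6 + 10\right)} = \sqrt{h + 4} = \sqrt{4 + h}$)
$W{\left(P \right)} = \frac{5 + P}{2 P}$
$W{\left(-1 \right)} G + f{\left(5 \right)} = \frac{5 - 1}{2 \left(-1\right)} 5 + \sqrt{4 + 5} = \frac{1}{2} \left(-1\right) 4 \cdot 5 + \sqrt{9} = \left(-2\right) 5 + 3 = -10 + 3 = -7$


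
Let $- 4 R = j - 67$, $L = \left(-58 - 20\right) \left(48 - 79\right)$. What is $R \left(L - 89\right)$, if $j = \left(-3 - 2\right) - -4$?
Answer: $39593$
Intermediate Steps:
$j = -1$ ($j = \left(-3 - 2\right) + 4 = -5 + 4 = -1$)
$L = 2418$ ($L = \left(-78\right) \left(-31\right) = 2418$)
$R = 17$ ($R = - \frac{-1 - 67}{4} = \left(- \frac{1}{4}\right) \left(-68\right) = 17$)
$R \left(L - 89\right) = 17 \left(2418 - 89\right) = 17 \cdot 2329 = 39593$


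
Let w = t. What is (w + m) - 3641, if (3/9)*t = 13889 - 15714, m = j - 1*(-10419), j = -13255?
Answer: -11952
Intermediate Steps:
m = -2836 (m = -13255 - 1*(-10419) = -13255 + 10419 = -2836)
t = -5475 (t = 3*(13889 - 15714) = 3*(-1825) = -5475)
w = -5475
(w + m) - 3641 = (-5475 - 2836) - 3641 = -8311 - 3641 = -11952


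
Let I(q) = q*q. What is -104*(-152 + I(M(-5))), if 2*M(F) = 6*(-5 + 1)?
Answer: 832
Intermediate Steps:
M(F) = -12 (M(F) = (6*(-5 + 1))/2 = (6*(-4))/2 = (½)*(-24) = -12)
I(q) = q²
-104*(-152 + I(M(-5))) = -104*(-152 + (-12)²) = -104*(-152 + 144) = -104*(-8) = 832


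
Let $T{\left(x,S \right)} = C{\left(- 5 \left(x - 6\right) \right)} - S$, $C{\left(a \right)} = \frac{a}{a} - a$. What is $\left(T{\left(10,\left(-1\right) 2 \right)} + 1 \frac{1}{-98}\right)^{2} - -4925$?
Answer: $\frac{52375709}{9604} \approx 5453.5$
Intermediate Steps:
$C{\left(a \right)} = 1 - a$
$T{\left(x,S \right)} = -29 - S + 5 x$ ($T{\left(x,S \right)} = \left(1 - - 5 \left(x - 6\right)\right) - S = \left(1 - - 5 \left(-6 + x\right)\right) - S = \left(1 - \left(30 - 5 x\right)\right) - S = \left(1 + \left(-30 + 5 x\right)\right) - S = \left(-29 + 5 x\right) - S = -29 - S + 5 x$)
$\left(T{\left(10,\left(-1\right) 2 \right)} + 1 \frac{1}{-98}\right)^{2} - -4925 = \left(\left(-29 - \left(-1\right) 2 + 5 \cdot 10\right) + 1 \frac{1}{-98}\right)^{2} - -4925 = \left(\left(-29 - -2 + 50\right) + 1 \left(- \frac{1}{98}\right)\right)^{2} + 4925 = \left(\left(-29 + 2 + 50\right) - \frac{1}{98}\right)^{2} + 4925 = \left(23 - \frac{1}{98}\right)^{2} + 4925 = \left(\frac{2253}{98}\right)^{2} + 4925 = \frac{5076009}{9604} + 4925 = \frac{52375709}{9604}$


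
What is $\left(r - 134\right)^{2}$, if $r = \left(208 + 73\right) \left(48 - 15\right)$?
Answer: $83521321$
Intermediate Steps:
$r = 9273$ ($r = 281 \cdot 33 = 9273$)
$\left(r - 134\right)^{2} = \left(9273 - 134\right)^{2} = 9139^{2} = 83521321$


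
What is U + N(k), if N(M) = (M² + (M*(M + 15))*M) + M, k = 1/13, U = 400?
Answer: 879178/2197 ≈ 400.17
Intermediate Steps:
k = 1/13 ≈ 0.076923
N(M) = M + M² + M²*(15 + M) (N(M) = (M² + (M*(15 + M))*M) + M = (M² + M²*(15 + M)) + M = M + M² + M²*(15 + M))
U + N(k) = 400 + (1 + (1/13)² + 16*(1/13))/13 = 400 + (1 + 1/169 + 16/13)/13 = 400 + (1/13)*(378/169) = 400 + 378/2197 = 879178/2197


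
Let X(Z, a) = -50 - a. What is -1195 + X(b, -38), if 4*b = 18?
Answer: -1207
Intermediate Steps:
b = 9/2 (b = (1/4)*18 = 9/2 ≈ 4.5000)
-1195 + X(b, -38) = -1195 + (-50 - 1*(-38)) = -1195 + (-50 + 38) = -1195 - 12 = -1207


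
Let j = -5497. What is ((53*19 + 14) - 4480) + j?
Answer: -8956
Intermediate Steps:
((53*19 + 14) - 4480) + j = ((53*19 + 14) - 4480) - 5497 = ((1007 + 14) - 4480) - 5497 = (1021 - 4480) - 5497 = -3459 - 5497 = -8956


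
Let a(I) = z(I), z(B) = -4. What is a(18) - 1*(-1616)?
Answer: 1612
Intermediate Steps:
a(I) = -4
a(18) - 1*(-1616) = -4 - 1*(-1616) = -4 + 1616 = 1612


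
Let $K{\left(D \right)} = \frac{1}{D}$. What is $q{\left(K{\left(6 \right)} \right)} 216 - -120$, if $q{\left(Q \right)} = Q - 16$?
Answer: $-3300$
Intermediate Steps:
$q{\left(Q \right)} = -16 + Q$
$q{\left(K{\left(6 \right)} \right)} 216 - -120 = \left(-16 + \frac{1}{6}\right) 216 - -120 = \left(-16 + \frac{1}{6}\right) 216 + 120 = \left(- \frac{95}{6}\right) 216 + 120 = -3420 + 120 = -3300$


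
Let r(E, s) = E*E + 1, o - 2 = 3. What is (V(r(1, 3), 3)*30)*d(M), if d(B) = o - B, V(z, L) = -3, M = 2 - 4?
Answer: -630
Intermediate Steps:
M = -2
o = 5 (o = 2 + 3 = 5)
r(E, s) = 1 + E² (r(E, s) = E² + 1 = 1 + E²)
d(B) = 5 - B
(V(r(1, 3), 3)*30)*d(M) = (-3*30)*(5 - 1*(-2)) = -90*(5 + 2) = -90*7 = -630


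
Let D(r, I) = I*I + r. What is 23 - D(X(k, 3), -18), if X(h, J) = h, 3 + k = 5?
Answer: -303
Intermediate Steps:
k = 2 (k = -3 + 5 = 2)
D(r, I) = r + I**2 (D(r, I) = I**2 + r = r + I**2)
23 - D(X(k, 3), -18) = 23 - (2 + (-18)**2) = 23 - (2 + 324) = 23 - 1*326 = 23 - 326 = -303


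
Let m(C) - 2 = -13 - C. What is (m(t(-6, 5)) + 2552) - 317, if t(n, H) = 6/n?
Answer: 2225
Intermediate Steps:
m(C) = -11 - C (m(C) = 2 + (-13 - C) = -11 - C)
(m(t(-6, 5)) + 2552) - 317 = ((-11 - 6/(-6)) + 2552) - 317 = ((-11 - 6*(-1)/6) + 2552) - 317 = ((-11 - 1*(-1)) + 2552) - 317 = ((-11 + 1) + 2552) - 317 = (-10 + 2552) - 317 = 2542 - 317 = 2225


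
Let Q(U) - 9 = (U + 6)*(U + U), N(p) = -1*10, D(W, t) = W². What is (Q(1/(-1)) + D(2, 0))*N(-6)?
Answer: -30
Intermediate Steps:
N(p) = -10
Q(U) = 9 + 2*U*(6 + U) (Q(U) = 9 + (U + 6)*(U + U) = 9 + (6 + U)*(2*U) = 9 + 2*U*(6 + U))
(Q(1/(-1)) + D(2, 0))*N(-6) = ((9 + 2*(1/(-1))² + 12/(-1)) + 2²)*(-10) = ((9 + 2*(-1)² + 12*(-1)) + 4)*(-10) = ((9 + 2*1 - 12) + 4)*(-10) = ((9 + 2 - 12) + 4)*(-10) = (-1 + 4)*(-10) = 3*(-10) = -30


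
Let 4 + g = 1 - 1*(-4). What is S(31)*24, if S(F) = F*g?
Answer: 744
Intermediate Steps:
g = 1 (g = -4 + (1 - 1*(-4)) = -4 + (1 + 4) = -4 + 5 = 1)
S(F) = F (S(F) = F*1 = F)
S(31)*24 = 31*24 = 744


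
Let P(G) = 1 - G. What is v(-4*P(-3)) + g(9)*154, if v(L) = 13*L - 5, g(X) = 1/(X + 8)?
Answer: -3467/17 ≈ -203.94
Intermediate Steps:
g(X) = 1/(8 + X)
v(L) = -5 + 13*L
v(-4*P(-3)) + g(9)*154 = (-5 + 13*(-4*(1 - 1*(-3)))) + 154/(8 + 9) = (-5 + 13*(-4*(1 + 3))) + 154/17 = (-5 + 13*(-4*4)) + (1/17)*154 = (-5 + 13*(-16)) + 154/17 = (-5 - 208) + 154/17 = -213 + 154/17 = -3467/17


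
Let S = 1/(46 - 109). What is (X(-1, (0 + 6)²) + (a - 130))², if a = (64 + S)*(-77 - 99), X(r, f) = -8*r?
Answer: 514292648164/3969 ≈ 1.2958e+8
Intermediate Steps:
S = -1/63 (S = 1/(-63) = -1/63 ≈ -0.015873)
a = -709456/63 (a = (64 - 1/63)*(-77 - 99) = (4031/63)*(-176) = -709456/63 ≈ -11261.)
(X(-1, (0 + 6)²) + (a - 130))² = (-8*(-1) + (-709456/63 - 130))² = (8 - 717646/63)² = (-717142/63)² = 514292648164/3969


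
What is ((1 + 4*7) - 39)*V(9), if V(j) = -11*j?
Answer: 990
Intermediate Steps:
((1 + 4*7) - 39)*V(9) = ((1 + 4*7) - 39)*(-11*9) = ((1 + 28) - 39)*(-99) = (29 - 39)*(-99) = -10*(-99) = 990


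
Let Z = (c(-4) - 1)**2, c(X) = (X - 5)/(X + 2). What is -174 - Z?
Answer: -745/4 ≈ -186.25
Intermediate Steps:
c(X) = (-5 + X)/(2 + X)
Z = 49/4 (Z = ((-5 - 4)/(2 - 4) - 1)**2 = (-9/(-2) - 1)**2 = (-1/2*(-9) - 1)**2 = (9/2 - 1)**2 = (7/2)**2 = 49/4 ≈ 12.250)
-174 - Z = -174 - 1*49/4 = -174 - 49/4 = -745/4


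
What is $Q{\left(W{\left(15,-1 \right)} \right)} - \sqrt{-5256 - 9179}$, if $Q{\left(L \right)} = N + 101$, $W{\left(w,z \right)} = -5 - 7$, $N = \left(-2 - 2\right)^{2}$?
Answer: $117 - i \sqrt{14435} \approx 117.0 - 120.15 i$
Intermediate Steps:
$N = 16$ ($N = \left(-4\right)^{2} = 16$)
$W{\left(w,z \right)} = -12$ ($W{\left(w,z \right)} = -5 - 7 = -12$)
$Q{\left(L \right)} = 117$ ($Q{\left(L \right)} = 16 + 101 = 117$)
$Q{\left(W{\left(15,-1 \right)} \right)} - \sqrt{-5256 - 9179} = 117 - \sqrt{-5256 - 9179} = 117 - \sqrt{-14435} = 117 - i \sqrt{14435}$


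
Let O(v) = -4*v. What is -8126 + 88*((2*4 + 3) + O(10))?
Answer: -10678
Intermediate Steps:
-8126 + 88*((2*4 + 3) + O(10)) = -8126 + 88*((2*4 + 3) - 4*10) = -8126 + 88*((8 + 3) - 40) = -8126 + 88*(11 - 40) = -8126 + 88*(-29) = -8126 - 2552 = -10678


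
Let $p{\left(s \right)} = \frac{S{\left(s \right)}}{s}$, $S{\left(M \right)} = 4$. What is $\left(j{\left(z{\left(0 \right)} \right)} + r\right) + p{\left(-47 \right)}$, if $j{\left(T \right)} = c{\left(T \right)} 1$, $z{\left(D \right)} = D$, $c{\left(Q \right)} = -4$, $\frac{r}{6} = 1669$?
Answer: $\frac{470466}{47} \approx 10010.0$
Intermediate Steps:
$r = 10014$ ($r = 6 \cdot 1669 = 10014$)
$p{\left(s \right)} = \frac{4}{s}$
$j{\left(T \right)} = -4$ ($j{\left(T \right)} = \left(-4\right) 1 = -4$)
$\left(j{\left(z{\left(0 \right)} \right)} + r\right) + p{\left(-47 \right)} = \left(-4 + 10014\right) + \frac{4}{-47} = 10010 + 4 \left(- \frac{1}{47}\right) = 10010 - \frac{4}{47} = \frac{470466}{47}$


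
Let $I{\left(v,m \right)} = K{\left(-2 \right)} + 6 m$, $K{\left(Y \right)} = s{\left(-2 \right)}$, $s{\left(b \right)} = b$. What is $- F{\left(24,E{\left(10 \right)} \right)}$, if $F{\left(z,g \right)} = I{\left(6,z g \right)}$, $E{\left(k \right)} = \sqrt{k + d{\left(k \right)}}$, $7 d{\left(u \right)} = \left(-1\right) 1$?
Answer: $2 - \frac{144 \sqrt{483}}{7} \approx -450.1$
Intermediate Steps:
$d{\left(u \right)} = - \frac{1}{7}$ ($d{\left(u \right)} = \frac{\left(-1\right) 1}{7} = \frac{1}{7} \left(-1\right) = - \frac{1}{7}$)
$K{\left(Y \right)} = -2$
$I{\left(v,m \right)} = -2 + 6 m$
$E{\left(k \right)} = \sqrt{- \frac{1}{7} + k}$ ($E{\left(k \right)} = \sqrt{k - \frac{1}{7}} = \sqrt{- \frac{1}{7} + k}$)
$F{\left(z,g \right)} = -2 + 6 g z$ ($F{\left(z,g \right)} = -2 + 6 z g = -2 + 6 g z$)
$- F{\left(24,E{\left(10 \right)} \right)} = - (-2 + 6 \frac{\sqrt{-7 + 49 \cdot 10}}{7} \cdot 24) = - (-2 + 6 \frac{\sqrt{-7 + 490}}{7} \cdot 24) = - (-2 + 6 \frac{\sqrt{483}}{7} \cdot 24) = - (-2 + \frac{144 \sqrt{483}}{7}) = 2 - \frac{144 \sqrt{483}}{7}$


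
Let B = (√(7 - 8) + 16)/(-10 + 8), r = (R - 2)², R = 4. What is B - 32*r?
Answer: -136 - I/2 ≈ -136.0 - 0.5*I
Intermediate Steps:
r = 4 (r = (4 - 2)² = 2² = 4)
B = -8 - I/2 (B = (√(-1) + 16)/(-2) = (I + 16)*(-½) = (16 + I)*(-½) = -8 - I/2 ≈ -8.0 - 0.5*I)
B - 32*r = (-8 - I/2) - 32*4 = (-8 - I/2) - 128 = -136 - I/2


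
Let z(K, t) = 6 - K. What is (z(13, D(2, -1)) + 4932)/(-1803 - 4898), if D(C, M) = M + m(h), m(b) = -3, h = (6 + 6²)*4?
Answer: -4925/6701 ≈ -0.73497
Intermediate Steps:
h = 168 (h = (6 + 36)*4 = 42*4 = 168)
D(C, M) = -3 + M (D(C, M) = M - 3 = -3 + M)
(z(13, D(2, -1)) + 4932)/(-1803 - 4898) = ((6 - 1*13) + 4932)/(-1803 - 4898) = ((6 - 13) + 4932)/(-6701) = (-7 + 4932)*(-1/6701) = 4925*(-1/6701) = -4925/6701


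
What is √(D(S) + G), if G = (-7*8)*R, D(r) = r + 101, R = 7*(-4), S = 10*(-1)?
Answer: √1659 ≈ 40.731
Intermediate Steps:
S = -10
R = -28
D(r) = 101 + r
G = 1568 (G = -7*8*(-28) = -56*(-28) = 1568)
√(D(S) + G) = √((101 - 10) + 1568) = √(91 + 1568) = √1659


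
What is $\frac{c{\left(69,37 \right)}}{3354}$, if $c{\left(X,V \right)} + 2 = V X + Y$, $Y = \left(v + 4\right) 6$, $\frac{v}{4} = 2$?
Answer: $\frac{61}{78} \approx 0.78205$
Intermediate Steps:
$v = 8$ ($v = 4 \cdot 2 = 8$)
$Y = 72$ ($Y = \left(8 + 4\right) 6 = 12 \cdot 6 = 72$)
$c{\left(X,V \right)} = 70 + V X$ ($c{\left(X,V \right)} = -2 + \left(V X + 72\right) = -2 + \left(72 + V X\right) = 70 + V X$)
$\frac{c{\left(69,37 \right)}}{3354} = \frac{70 + 37 \cdot 69}{3354} = \left(70 + 2553\right) \frac{1}{3354} = 2623 \cdot \frac{1}{3354} = \frac{61}{78}$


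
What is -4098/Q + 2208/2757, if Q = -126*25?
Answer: 1014077/482475 ≈ 2.1018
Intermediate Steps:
Q = -3150
-4098/Q + 2208/2757 = -4098/(-3150) + 2208/2757 = -4098*(-1/3150) + 2208*(1/2757) = 683/525 + 736/919 = 1014077/482475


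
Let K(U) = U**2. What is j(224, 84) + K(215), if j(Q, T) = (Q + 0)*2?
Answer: 46673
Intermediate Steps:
j(Q, T) = 2*Q (j(Q, T) = Q*2 = 2*Q)
j(224, 84) + K(215) = 2*224 + 215**2 = 448 + 46225 = 46673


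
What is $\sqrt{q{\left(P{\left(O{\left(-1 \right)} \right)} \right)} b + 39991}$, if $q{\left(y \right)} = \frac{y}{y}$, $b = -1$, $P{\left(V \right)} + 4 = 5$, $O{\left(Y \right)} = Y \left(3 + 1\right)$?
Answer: $\sqrt{39990} \approx 199.98$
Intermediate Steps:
$O{\left(Y \right)} = 4 Y$ ($O{\left(Y \right)} = Y 4 = 4 Y$)
$P{\left(V \right)} = 1$ ($P{\left(V \right)} = -4 + 5 = 1$)
$q{\left(y \right)} = 1$
$\sqrt{q{\left(P{\left(O{\left(-1 \right)} \right)} \right)} b + 39991} = \sqrt{1 \left(-1\right) + 39991} = \sqrt{-1 + 39991} = \sqrt{39990}$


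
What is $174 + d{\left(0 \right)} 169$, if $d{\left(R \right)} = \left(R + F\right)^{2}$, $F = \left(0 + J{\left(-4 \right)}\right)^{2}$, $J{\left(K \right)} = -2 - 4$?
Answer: $219198$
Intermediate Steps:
$J{\left(K \right)} = -6$ ($J{\left(K \right)} = -2 - 4 = -6$)
$F = 36$ ($F = \left(0 - 6\right)^{2} = \left(-6\right)^{2} = 36$)
$d{\left(R \right)} = \left(36 + R\right)^{2}$ ($d{\left(R \right)} = \left(R + 36\right)^{2} = \left(36 + R\right)^{2}$)
$174 + d{\left(0 \right)} 169 = 174 + \left(36 + 0\right)^{2} \cdot 169 = 174 + 36^{2} \cdot 169 = 174 + 1296 \cdot 169 = 174 + 219024 = 219198$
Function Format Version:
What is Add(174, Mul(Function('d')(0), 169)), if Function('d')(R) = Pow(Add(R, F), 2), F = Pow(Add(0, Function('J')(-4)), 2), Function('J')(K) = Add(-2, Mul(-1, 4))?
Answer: 219198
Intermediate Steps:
Function('J')(K) = -6 (Function('J')(K) = Add(-2, -4) = -6)
F = 36 (F = Pow(Add(0, -6), 2) = Pow(-6, 2) = 36)
Function('d')(R) = Pow(Add(36, R), 2) (Function('d')(R) = Pow(Add(R, 36), 2) = Pow(Add(36, R), 2))
Add(174, Mul(Function('d')(0), 169)) = Add(174, Mul(Pow(Add(36, 0), 2), 169)) = Add(174, Mul(Pow(36, 2), 169)) = Add(174, Mul(1296, 169)) = Add(174, 219024) = 219198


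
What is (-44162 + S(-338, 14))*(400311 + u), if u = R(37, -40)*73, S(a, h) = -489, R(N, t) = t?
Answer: -17743905541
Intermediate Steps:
u = -2920 (u = -40*73 = -2920)
(-44162 + S(-338, 14))*(400311 + u) = (-44162 - 489)*(400311 - 2920) = -44651*397391 = -17743905541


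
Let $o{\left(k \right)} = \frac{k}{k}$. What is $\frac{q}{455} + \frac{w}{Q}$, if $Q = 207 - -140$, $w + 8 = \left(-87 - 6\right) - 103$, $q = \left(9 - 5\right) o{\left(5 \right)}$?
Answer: $- \frac{91432}{157885} \approx -0.57911$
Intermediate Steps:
$o{\left(k \right)} = 1$
$q = 4$ ($q = \left(9 - 5\right) 1 = 4 \cdot 1 = 4$)
$w = -204$ ($w = -8 - 196 = -204$)
$Q = 347$ ($Q = 207 + 140 = 347$)
$\frac{q}{455} + \frac{w}{Q} = \frac{4}{455} - \frac{204}{347} = - \frac{91432}{157885}$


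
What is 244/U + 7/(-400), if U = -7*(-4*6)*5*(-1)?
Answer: -2587/8400 ≈ -0.30798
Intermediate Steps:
U = -840 (U = -(-168)*5*(-1) = -7*(-120)*(-1) = 840*(-1) = -840)
244/U + 7/(-400) = 244/(-840) + 7/(-400) = 244*(-1/840) + 7*(-1/400) = -61/210 - 7/400 = -2587/8400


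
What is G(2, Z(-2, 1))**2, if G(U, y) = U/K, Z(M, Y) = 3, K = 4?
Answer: 1/4 ≈ 0.25000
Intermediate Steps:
G(U, y) = U/4
G(2, Z(-2, 1))**2 = ((1/4)*2)**2 = (1/2)**2 = 1/4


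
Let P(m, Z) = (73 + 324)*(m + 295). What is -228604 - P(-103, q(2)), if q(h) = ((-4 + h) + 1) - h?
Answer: -304828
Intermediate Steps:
q(h) = -3 (q(h) = (-3 + h) - h = -3)
P(m, Z) = 117115 + 397*m (P(m, Z) = 397*(295 + m) = 117115 + 397*m)
-228604 - P(-103, q(2)) = -228604 - (117115 + 397*(-103)) = -228604 - (117115 - 40891) = -228604 - 1*76224 = -228604 - 76224 = -304828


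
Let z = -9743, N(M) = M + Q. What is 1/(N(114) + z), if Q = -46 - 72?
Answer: -1/9747 ≈ -0.00010260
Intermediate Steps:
Q = -118
N(M) = -118 + M (N(M) = M - 118 = -118 + M)
1/(N(114) + z) = 1/((-118 + 114) - 9743) = 1/(-4 - 9743) = 1/(-9747) = -1/9747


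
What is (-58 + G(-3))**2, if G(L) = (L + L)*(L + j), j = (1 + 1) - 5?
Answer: 484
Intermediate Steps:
j = -3 (j = 2 - 5 = -3)
G(L) = 2*L*(-3 + L) (G(L) = (L + L)*(L - 3) = (2*L)*(-3 + L) = 2*L*(-3 + L))
(-58 + G(-3))**2 = (-58 + 2*(-3)*(-3 - 3))**2 = (-58 + 2*(-3)*(-6))**2 = (-58 + 36)**2 = (-22)**2 = 484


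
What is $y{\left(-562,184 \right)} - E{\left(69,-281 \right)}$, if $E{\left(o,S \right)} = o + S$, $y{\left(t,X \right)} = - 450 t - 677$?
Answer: $252435$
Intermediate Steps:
$y{\left(t,X \right)} = -677 - 450 t$
$E{\left(o,S \right)} = S + o$
$y{\left(-562,184 \right)} - E{\left(69,-281 \right)} = \left(-677 - -252900\right) - \left(-281 + 69\right) = \left(-677 + 252900\right) - -212 = 252223 + 212 = 252435$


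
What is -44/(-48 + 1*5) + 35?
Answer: 1549/43 ≈ 36.023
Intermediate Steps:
-44/(-48 + 1*5) + 35 = -44/(-48 + 5) + 35 = -44/(-43) + 35 = -1/43*(-44) + 35 = 44/43 + 35 = 1549/43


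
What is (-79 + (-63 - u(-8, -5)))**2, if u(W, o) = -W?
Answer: 22500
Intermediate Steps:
(-79 + (-63 - u(-8, -5)))**2 = (-79 + (-63 - (-1)*(-8)))**2 = (-79 + (-63 - 1*8))**2 = (-79 + (-63 - 8))**2 = (-79 - 71)**2 = (-150)**2 = 22500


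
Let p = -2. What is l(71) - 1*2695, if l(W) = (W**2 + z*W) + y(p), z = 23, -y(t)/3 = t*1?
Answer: 3985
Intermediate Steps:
y(t) = -3*t
l(W) = 6 + W**2 + 23*W (l(W) = (W**2 + 23*W) - 3*(-2) = (W**2 + 23*W) + 6 = 6 + W**2 + 23*W)
l(71) - 1*2695 = (6 + 71**2 + 23*71) - 1*2695 = (6 + 5041 + 1633) - 2695 = 6680 - 2695 = 3985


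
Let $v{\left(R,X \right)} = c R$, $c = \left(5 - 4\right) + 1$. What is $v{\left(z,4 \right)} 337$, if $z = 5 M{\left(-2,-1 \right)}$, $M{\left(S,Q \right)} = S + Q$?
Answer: $-10110$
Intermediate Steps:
$M{\left(S,Q \right)} = Q + S$
$c = 2$ ($c = 1 + 1 = 2$)
$z = -15$ ($z = 5 \left(-1 - 2\right) = 5 \left(-3\right) = -15$)
$v{\left(R,X \right)} = 2 R$
$v{\left(z,4 \right)} 337 = 2 \left(-15\right) 337 = \left(-30\right) 337 = -10110$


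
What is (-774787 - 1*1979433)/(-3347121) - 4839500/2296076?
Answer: -2468623409695/1921311049299 ≈ -1.2849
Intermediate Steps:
(-774787 - 1*1979433)/(-3347121) - 4839500/2296076 = (-774787 - 1979433)*(-1/3347121) - 4839500*1/2296076 = -2754220*(-1/3347121) - 1209875/574019 = 2754220/3347121 - 1209875/574019 = -2468623409695/1921311049299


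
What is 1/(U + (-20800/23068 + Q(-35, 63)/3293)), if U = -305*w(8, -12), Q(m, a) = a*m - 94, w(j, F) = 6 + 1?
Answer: -18990731/40575592618 ≈ -0.00046803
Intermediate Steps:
w(j, F) = 7
Q(m, a) = -94 + a*m
U = -2135 (U = -305*7 = -2135)
1/(U + (-20800/23068 + Q(-35, 63)/3293)) = 1/(-2135 + (-20800/23068 + (-94 + 63*(-35))/3293)) = 1/(-2135 + (-20800*1/23068 + (-94 - 2205)*(1/3293))) = 1/(-2135 + (-5200/5767 - 2299*1/3293)) = 1/(-2135 + (-5200/5767 - 2299/3293)) = 1/(-2135 - 30381933/18990731) = 1/(-40575592618/18990731) = -18990731/40575592618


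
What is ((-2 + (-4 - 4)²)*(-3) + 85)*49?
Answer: -4949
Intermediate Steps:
((-2 + (-4 - 4)²)*(-3) + 85)*49 = ((-2 + (-8)²)*(-3) + 85)*49 = ((-2 + 64)*(-3) + 85)*49 = (62*(-3) + 85)*49 = (-186 + 85)*49 = -101*49 = -4949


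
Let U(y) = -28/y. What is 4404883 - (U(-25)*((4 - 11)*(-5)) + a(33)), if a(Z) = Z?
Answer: 22024054/5 ≈ 4.4048e+6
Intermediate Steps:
4404883 - (U(-25)*((4 - 11)*(-5)) + a(33)) = 4404883 - ((-28/(-25))*((4 - 11)*(-5)) + 33) = 4404883 - ((-28*(-1/25))*(-7*(-5)) + 33) = 4404883 - ((28/25)*35 + 33) = 4404883 - (196/5 + 33) = 4404883 - 1*361/5 = 4404883 - 361/5 = 22024054/5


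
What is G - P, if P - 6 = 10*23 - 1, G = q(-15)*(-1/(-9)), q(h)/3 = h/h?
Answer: -704/3 ≈ -234.67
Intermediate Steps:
q(h) = 3 (q(h) = 3*(h/h) = 3*1 = 3)
G = ⅓ (G = 3*(-1/(-9)) = 3*(-1*(-⅑)) = 3*(⅑) = ⅓ ≈ 0.33333)
P = 235 (P = 6 + (10*23 - 1) = 6 + (230 - 1) = 6 + 229 = 235)
G - P = ⅓ - 1*235 = ⅓ - 235 = -704/3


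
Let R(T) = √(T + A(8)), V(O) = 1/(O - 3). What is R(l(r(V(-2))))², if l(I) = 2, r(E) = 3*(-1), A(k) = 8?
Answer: 10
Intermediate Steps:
V(O) = 1/(-3 + O)
r(E) = -3
R(T) = √(8 + T) (R(T) = √(T + 8) = √(8 + T))
R(l(r(V(-2))))² = (√(8 + 2))² = (√10)² = 10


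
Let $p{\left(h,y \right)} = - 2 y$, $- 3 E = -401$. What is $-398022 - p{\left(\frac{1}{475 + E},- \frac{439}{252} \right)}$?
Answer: $- \frac{50151211}{126} \approx -3.9803 \cdot 10^{5}$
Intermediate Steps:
$E = \frac{401}{3}$ ($E = \left(- \frac{1}{3}\right) \left(-401\right) = \frac{401}{3} \approx 133.67$)
$-398022 - p{\left(\frac{1}{475 + E},- \frac{439}{252} \right)} = -398022 - - 2 \left(- \frac{439}{252}\right) = -398022 - - 2 \left(\left(-439\right) \frac{1}{252}\right) = -398022 - \left(-2\right) \left(- \frac{439}{252}\right) = -398022 - \frac{439}{126} = - \frac{50151211}{126}$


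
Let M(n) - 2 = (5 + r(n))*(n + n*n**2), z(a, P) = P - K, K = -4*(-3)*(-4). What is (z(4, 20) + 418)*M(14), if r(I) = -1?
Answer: 5362524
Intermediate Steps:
K = -48 (K = 12*(-4) = -48)
z(a, P) = 48 + P (z(a, P) = P - 1*(-48) = P + 48 = 48 + P)
M(n) = 2 + 4*n + 4*n**3 (M(n) = 2 + (5 - 1)*(n + n*n**2) = 2 + 4*(n + n**3) = 2 + (4*n + 4*n**3) = 2 + 4*n + 4*n**3)
(z(4, 20) + 418)*M(14) = ((48 + 20) + 418)*(2 + 4*14 + 4*14**3) = (68 + 418)*(2 + 56 + 4*2744) = 486*(2 + 56 + 10976) = 486*11034 = 5362524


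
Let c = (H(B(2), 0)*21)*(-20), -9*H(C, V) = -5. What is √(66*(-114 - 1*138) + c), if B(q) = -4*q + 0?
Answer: 2*I*√37947/3 ≈ 129.87*I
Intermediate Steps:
B(q) = -4*q
H(C, V) = 5/9 (H(C, V) = -⅑*(-5) = 5/9)
c = -700/3 (c = ((5/9)*21)*(-20) = (35/3)*(-20) = -700/3 ≈ -233.33)
√(66*(-114 - 1*138) + c) = √(66*(-114 - 1*138) - 700/3) = √(66*(-114 - 138) - 700/3) = √(66*(-252) - 700/3) = √(-16632 - 700/3) = √(-50596/3) = 2*I*√37947/3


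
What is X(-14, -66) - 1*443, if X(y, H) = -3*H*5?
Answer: 547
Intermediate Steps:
X(y, H) = -15*H
X(-14, -66) - 1*443 = -15*(-66) - 1*443 = 990 - 443 = 547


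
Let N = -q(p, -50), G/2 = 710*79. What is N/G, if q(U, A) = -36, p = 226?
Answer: 9/28045 ≈ 0.00032091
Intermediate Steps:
G = 112180 (G = 2*(710*79) = 2*56090 = 112180)
N = 36 (N = -1*(-36) = 36)
N/G = 36/112180 = 36*(1/112180) = 9/28045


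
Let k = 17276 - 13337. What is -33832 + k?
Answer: -29893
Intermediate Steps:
k = 3939
-33832 + k = -33832 + 3939 = -29893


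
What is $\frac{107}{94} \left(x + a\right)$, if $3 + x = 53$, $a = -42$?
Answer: $\frac{428}{47} \approx 9.1064$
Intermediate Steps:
$x = 50$ ($x = -3 + 53 = 50$)
$\frac{107}{94} \left(x + a\right) = \frac{107}{94} \left(50 - 42\right) = 107 \cdot \frac{1}{94} \cdot 8 = \frac{107}{94} \cdot 8 = \frac{428}{47}$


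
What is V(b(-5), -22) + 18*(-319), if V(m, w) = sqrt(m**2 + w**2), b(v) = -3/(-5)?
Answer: -5742 + sqrt(12109)/5 ≈ -5720.0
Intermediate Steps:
b(v) = 3/5 (b(v) = -3*(-1/5) = 3/5)
V(b(-5), -22) + 18*(-319) = sqrt((3/5)**2 + (-22)**2) + 18*(-319) = sqrt(9/25 + 484) - 5742 = sqrt(12109/25) - 5742 = sqrt(12109)/5 - 5742 = -5742 + sqrt(12109)/5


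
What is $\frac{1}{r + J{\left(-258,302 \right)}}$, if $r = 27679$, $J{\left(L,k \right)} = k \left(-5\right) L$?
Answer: $\frac{1}{417259} \approx 2.3966 \cdot 10^{-6}$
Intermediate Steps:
$J{\left(L,k \right)} = - 5 L k$ ($J{\left(L,k \right)} = - 5 k L = - 5 L k$)
$\frac{1}{r + J{\left(-258,302 \right)}} = \frac{1}{27679 - \left(-1290\right) 302} = \frac{1}{27679 + 389580} = \frac{1}{417259}$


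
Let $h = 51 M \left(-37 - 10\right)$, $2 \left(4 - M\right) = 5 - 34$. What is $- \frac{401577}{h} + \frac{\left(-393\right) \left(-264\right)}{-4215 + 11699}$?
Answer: $\frac{1267705472}{55312373} \approx 22.919$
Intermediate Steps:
$M = \frac{37}{2}$ ($M = 4 - \frac{5 - 34}{2} = 4 - - \frac{29}{2} = 4 + \frac{29}{2} = \frac{37}{2} \approx 18.5$)
$h = - \frac{88689}{2}$ ($h = 51 \cdot \frac{37}{2} \left(-37 - 10\right) = \frac{1887}{2} \left(-47\right) = - \frac{88689}{2} \approx -44345.0$)
$- \frac{401577}{h} + \frac{\left(-393\right) \left(-264\right)}{-4215 + 11699} = - \frac{401577}{- \frac{88689}{2}} + \frac{\left(-393\right) \left(-264\right)}{-4215 + 11699} = \left(-401577\right) \left(- \frac{2}{88689}\right) + \frac{103752}{7484} = \frac{267718}{29563} + 103752 \cdot \frac{1}{7484} = \frac{267718}{29563} + \frac{25938}{1871} = \frac{1267705472}{55312373}$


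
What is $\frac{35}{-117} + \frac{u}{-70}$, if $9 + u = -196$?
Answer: $\frac{4307}{1638} \approx 2.6294$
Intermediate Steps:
$u = -205$ ($u = -9 - 196 = -205$)
$\frac{35}{-117} + \frac{u}{-70} = \frac{35}{-117} - \frac{205}{-70} = 35 \left(- \frac{1}{117}\right) - - \frac{41}{14} = - \frac{35}{117} + \frac{41}{14} = \frac{4307}{1638}$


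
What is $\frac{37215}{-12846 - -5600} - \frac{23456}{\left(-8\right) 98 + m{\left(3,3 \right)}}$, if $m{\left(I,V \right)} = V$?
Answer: $\frac{140897261}{5659126} \approx 24.897$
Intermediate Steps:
$\frac{37215}{-12846 - -5600} - \frac{23456}{\left(-8\right) 98 + m{\left(3,3 \right)}} = \frac{37215}{-12846 - -5600} - \frac{23456}{\left(-8\right) 98 + 3} = \frac{37215}{-12846 + 5600} - \frac{23456}{-784 + 3} = \frac{37215}{-7246} - \frac{23456}{-781} = 37215 \left(- \frac{1}{7246}\right) - - \frac{23456}{781} = - \frac{37215}{7246} + \frac{23456}{781} = \frac{140897261}{5659126}$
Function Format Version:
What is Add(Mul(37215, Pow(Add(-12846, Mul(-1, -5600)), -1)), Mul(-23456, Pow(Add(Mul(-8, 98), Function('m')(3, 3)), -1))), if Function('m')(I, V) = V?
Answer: Rational(140897261, 5659126) ≈ 24.897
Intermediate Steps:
Add(Mul(37215, Pow(Add(-12846, Mul(-1, -5600)), -1)), Mul(-23456, Pow(Add(Mul(-8, 98), Function('m')(3, 3)), -1))) = Add(Mul(37215, Pow(Add(-12846, Mul(-1, -5600)), -1)), Mul(-23456, Pow(Add(Mul(-8, 98), 3), -1))) = Add(Mul(37215, Pow(Add(-12846, 5600), -1)), Mul(-23456, Pow(Add(-784, 3), -1))) = Add(Mul(37215, Pow(-7246, -1)), Mul(-23456, Pow(-781, -1))) = Add(Mul(37215, Rational(-1, 7246)), Mul(-23456, Rational(-1, 781))) = Add(Rational(-37215, 7246), Rational(23456, 781)) = Rational(140897261, 5659126)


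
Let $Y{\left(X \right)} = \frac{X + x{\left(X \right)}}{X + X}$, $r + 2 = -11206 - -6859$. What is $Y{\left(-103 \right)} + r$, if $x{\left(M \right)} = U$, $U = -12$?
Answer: $- \frac{895779}{206} \approx -4348.4$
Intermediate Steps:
$r = -4349$ ($r = -2 - 4347 = -4349$)
$x{\left(M \right)} = -12$
$Y{\left(X \right)} = \frac{-12 + X}{2 X}$ ($Y{\left(X \right)} = \frac{X - 12}{X + X} = \frac{-12 + X}{2 X}$)
$Y{\left(-103 \right)} + r = \frac{-12 - 103}{2 \left(-103\right)} - 4349 = \frac{1}{2} \left(- \frac{1}{103}\right) \left(-115\right) - 4349 = \frac{115}{206} - 4349 = - \frac{895779}{206}$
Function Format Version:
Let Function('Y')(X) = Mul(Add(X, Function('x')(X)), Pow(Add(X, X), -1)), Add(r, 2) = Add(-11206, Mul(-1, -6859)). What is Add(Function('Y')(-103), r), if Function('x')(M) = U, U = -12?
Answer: Rational(-895779, 206) ≈ -4348.4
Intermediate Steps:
r = -4349 (r = Add(-2, Add(-11206, Mul(-1, -6859))) = Add(-2, Add(-11206, 6859)) = Add(-2, -4347) = -4349)
Function('x')(M) = -12
Function('Y')(X) = Mul(Rational(1, 2), Pow(X, -1), Add(-12, X)) (Function('Y')(X) = Mul(Add(X, -12), Pow(Add(X, X), -1)) = Mul(Add(-12, X), Pow(Mul(2, X), -1)) = Mul(Add(-12, X), Mul(Rational(1, 2), Pow(X, -1))) = Mul(Rational(1, 2), Pow(X, -1), Add(-12, X)))
Add(Function('Y')(-103), r) = Add(Mul(Rational(1, 2), Pow(-103, -1), Add(-12, -103)), -4349) = Add(Mul(Rational(1, 2), Rational(-1, 103), -115), -4349) = Add(Rational(115, 206), -4349) = Rational(-895779, 206)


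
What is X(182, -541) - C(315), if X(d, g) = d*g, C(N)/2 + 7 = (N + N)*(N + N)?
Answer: -892248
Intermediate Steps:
C(N) = -14 + 8*N² (C(N) = -14 + 2*((N + N)*(N + N)) = -14 + 2*((2*N)*(2*N)) = -14 + 2*(4*N²) = -14 + 8*N²)
X(182, -541) - C(315) = 182*(-541) - (-14 + 8*315²) = -98462 - (-14 + 8*99225) = -98462 - (-14 + 793800) = -98462 - 1*793786 = -98462 - 793786 = -892248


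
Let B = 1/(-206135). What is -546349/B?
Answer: 112621651115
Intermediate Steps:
B = -1/206135 ≈ -4.8512e-6
-546349/B = -546349/(-1/206135) = -546349*(-206135) = 112621651115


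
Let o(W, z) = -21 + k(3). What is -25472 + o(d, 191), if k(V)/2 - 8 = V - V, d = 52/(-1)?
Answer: -25477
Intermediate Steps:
d = -52 (d = 52*(-1) = -52)
k(V) = 16 (k(V) = 16 + 2*(V - V) = 16 + 2*0 = 16 + 0 = 16)
o(W, z) = -5 (o(W, z) = -21 + 16 = -5)
-25472 + o(d, 191) = -25472 - 5 = -25477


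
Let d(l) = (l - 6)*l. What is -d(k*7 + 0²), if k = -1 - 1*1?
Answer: -280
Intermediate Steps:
k = -2 (k = -1 - 1 = -2)
d(l) = l*(-6 + l) (d(l) = (-6 + l)*l = l*(-6 + l))
-d(k*7 + 0²) = -(-2*7 + 0²)*(-6 + (-2*7 + 0²)) = -(-14 + 0)*(-6 + (-14 + 0)) = -(-14)*(-6 - 14) = -(-14)*(-20) = -1*280 = -280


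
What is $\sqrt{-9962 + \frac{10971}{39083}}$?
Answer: $\frac{5 i \sqrt{5030193665}}{3553} \approx 99.808 i$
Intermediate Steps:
$\sqrt{-9962 + \frac{10971}{39083}} = \sqrt{- \frac{389333875}{39083}} = \frac{5 i \sqrt{5030193665}}{3553}$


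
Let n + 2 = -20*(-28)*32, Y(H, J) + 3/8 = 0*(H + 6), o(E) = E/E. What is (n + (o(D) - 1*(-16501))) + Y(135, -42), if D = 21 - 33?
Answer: 275357/8 ≈ 34420.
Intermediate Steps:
D = -12
o(E) = 1
Y(H, J) = -3/8 (Y(H, J) = -3/8 + 0*(H + 6) = -3/8 + 0*(6 + H) = -3/8 + 0 = -3/8)
n = 17918 (n = -2 - 20*(-28)*32 = -2 + 560*32 = -2 + 17920 = 17918)
(n + (o(D) - 1*(-16501))) + Y(135, -42) = (17918 + (1 - 1*(-16501))) - 3/8 = (17918 + (1 + 16501)) - 3/8 = (17918 + 16502) - 3/8 = 34420 - 3/8 = 275357/8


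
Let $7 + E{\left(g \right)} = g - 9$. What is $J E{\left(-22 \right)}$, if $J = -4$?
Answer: $152$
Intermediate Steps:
$E{\left(g \right)} = -16 + g$ ($E{\left(g \right)} = -7 + \left(g - 9\right) = -7 + \left(-9 + g\right) = -16 + g$)
$J E{\left(-22 \right)} = - 4 \left(-16 - 22\right) = \left(-4\right) \left(-38\right) = 152$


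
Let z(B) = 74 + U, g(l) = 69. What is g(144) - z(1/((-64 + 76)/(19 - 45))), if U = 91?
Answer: -96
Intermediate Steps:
z(B) = 165 (z(B) = 74 + 91 = 165)
g(144) - z(1/((-64 + 76)/(19 - 45))) = 69 - 1*165 = 69 - 165 = -96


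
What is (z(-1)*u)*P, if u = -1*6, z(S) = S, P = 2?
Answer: 12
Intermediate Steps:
u = -6
(z(-1)*u)*P = -1*(-6)*2 = 6*2 = 12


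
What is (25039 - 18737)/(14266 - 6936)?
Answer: 3151/3665 ≈ 0.85975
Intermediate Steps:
(25039 - 18737)/(14266 - 6936) = 6302/7330 = 6302*(1/7330) = 3151/3665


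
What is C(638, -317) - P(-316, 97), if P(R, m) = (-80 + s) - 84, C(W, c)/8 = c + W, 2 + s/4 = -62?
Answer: 2988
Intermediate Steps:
s = -256 (s = -8 + 4*(-62) = -8 - 248 = -256)
C(W, c) = 8*W + 8*c (C(W, c) = 8*(c + W) = 8*(W + c) = 8*W + 8*c)
P(R, m) = -420 (P(R, m) = (-80 - 256) - 84 = -336 - 84 = -420)
C(638, -317) - P(-316, 97) = (8*638 + 8*(-317)) - 1*(-420) = (5104 - 2536) + 420 = 2568 + 420 = 2988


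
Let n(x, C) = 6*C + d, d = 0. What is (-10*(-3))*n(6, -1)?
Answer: -180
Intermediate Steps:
n(x, C) = 6*C (n(x, C) = 6*C + 0 = 6*C)
(-10*(-3))*n(6, -1) = (-10*(-3))*(6*(-1)) = 30*(-6) = -180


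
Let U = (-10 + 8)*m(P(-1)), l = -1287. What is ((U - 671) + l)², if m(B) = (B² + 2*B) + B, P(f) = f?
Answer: 3818116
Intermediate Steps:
m(B) = B² + 3*B
U = 4 (U = (-10 + 8)*(-(3 - 1)) = -(-2)*2 = -2*(-2) = 4)
((U - 671) + l)² = ((4 - 671) - 1287)² = (-667 - 1287)² = (-1954)² = 3818116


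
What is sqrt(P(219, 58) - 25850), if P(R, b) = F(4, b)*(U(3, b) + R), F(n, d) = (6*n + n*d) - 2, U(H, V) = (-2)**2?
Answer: 2*sqrt(7698) ≈ 175.48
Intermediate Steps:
U(H, V) = 4
F(n, d) = -2 + 6*n + d*n (F(n, d) = (6*n + d*n) - 2 = -2 + 6*n + d*n)
P(R, b) = (4 + R)*(22 + 4*b) (P(R, b) = (-2 + 6*4 + b*4)*(4 + R) = (-2 + 24 + 4*b)*(4 + R) = (22 + 4*b)*(4 + R) = (4 + R)*(22 + 4*b))
sqrt(P(219, 58) - 25850) = sqrt(2*(4 + 219)*(11 + 2*58) - 25850) = sqrt(2*223*(11 + 116) - 25850) = sqrt(2*223*127 - 25850) = sqrt(56642 - 25850) = sqrt(30792) = 2*sqrt(7698)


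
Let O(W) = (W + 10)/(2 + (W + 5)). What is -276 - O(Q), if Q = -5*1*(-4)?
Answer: -2494/9 ≈ -277.11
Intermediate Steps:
Q = 20 (Q = -5*(-4) = 20)
O(W) = (10 + W)/(7 + W) (O(W) = (10 + W)/(2 + (5 + W)) = (10 + W)/(7 + W))
-276 - O(Q) = -276 - (10 + 20)/(7 + 20) = -276 - 30/27 = -276 - 1*10/9 = -276 - 10/9 = -2494/9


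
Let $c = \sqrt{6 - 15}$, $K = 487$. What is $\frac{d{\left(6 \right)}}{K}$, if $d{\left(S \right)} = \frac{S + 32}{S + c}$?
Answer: $\frac{76}{7305} - \frac{38 i}{7305} \approx 0.010404 - 0.0052019 i$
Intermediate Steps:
$c = 3 i$ ($c = \sqrt{-9} = 3 i \approx 3.0 i$)
$d{\left(S \right)} = \frac{32 + S}{S + 3 i}$ ($d{\left(S \right)} = \frac{S + 32}{S + 3 i} = \frac{32 + S}{S + 3 i}$)
$\frac{d{\left(6 \right)}}{K} = \frac{\frac{1}{6 + 3 i} \left(32 + 6\right)}{487} = \frac{6 - 3 i}{45} \cdot 38 \cdot \frac{1}{487} = \frac{38 \left(6 - 3 i\right)}{45} \cdot \frac{1}{487} = \frac{38 \left(6 - 3 i\right)}{21915}$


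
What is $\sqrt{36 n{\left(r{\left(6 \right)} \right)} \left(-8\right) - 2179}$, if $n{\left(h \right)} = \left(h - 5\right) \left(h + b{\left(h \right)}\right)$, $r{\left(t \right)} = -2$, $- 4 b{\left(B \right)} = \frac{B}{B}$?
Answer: $i \sqrt{6715} \approx 81.945 i$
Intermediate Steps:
$b{\left(B \right)} = - \frac{1}{4}$ ($b{\left(B \right)} = - \frac{B \frac{1}{B}}{4} = \left(- \frac{1}{4}\right) 1 = - \frac{1}{4}$)
$n{\left(h \right)} = \left(-5 + h\right) \left(- \frac{1}{4} + h\right)$ ($n{\left(h \right)} = \left(h - 5\right) \left(h - \frac{1}{4}\right) = \left(-5 + h\right) \left(- \frac{1}{4} + h\right)$)
$\sqrt{36 n{\left(r{\left(6 \right)} \right)} \left(-8\right) - 2179} = \sqrt{36 \left(\frac{5}{4} + \left(-2\right)^{2} - - \frac{21}{2}\right) \left(-8\right) - 2179} = \sqrt{36 \left(\frac{5}{4} + 4 + \frac{21}{2}\right) \left(-8\right) - 2179} = \sqrt{36 \cdot \frac{63}{4} \left(-8\right) - 2179} = \sqrt{567 \left(-8\right) - 2179} = \sqrt{-4536 - 2179} = \sqrt{-6715} = i \sqrt{6715}$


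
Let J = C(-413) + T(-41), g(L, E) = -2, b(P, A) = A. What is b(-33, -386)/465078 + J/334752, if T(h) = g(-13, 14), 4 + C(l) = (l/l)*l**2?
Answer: 4399771369/8649210592 ≈ 0.50869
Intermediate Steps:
C(l) = -4 + l**2 (C(l) = -4 + (l/l)*l**2 = -4 + 1*l**2 = -4 + l**2)
T(h) = -2
J = 170563 (J = (-4 + (-413)**2) - 2 = (-4 + 170569) - 2 = 170565 - 2 = 170563)
b(-33, -386)/465078 + J/334752 = -386/465078 + 170563/334752 = -386*1/465078 + 170563*(1/334752) = -193/232539 + 170563/334752 = 4399771369/8649210592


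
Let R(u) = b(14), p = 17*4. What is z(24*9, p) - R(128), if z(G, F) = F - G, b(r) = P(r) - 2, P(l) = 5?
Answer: -151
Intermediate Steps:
p = 68
b(r) = 3 (b(r) = 5 - 2 = 3)
R(u) = 3
z(24*9, p) - R(128) = (68 - 24*9) - 1*3 = (68 - 1*216) - 3 = (68 - 216) - 3 = -148 - 3 = -151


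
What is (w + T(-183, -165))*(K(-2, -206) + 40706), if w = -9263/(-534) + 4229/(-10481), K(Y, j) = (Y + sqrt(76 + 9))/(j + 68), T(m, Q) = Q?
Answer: -2327452057334495/386182926 + 828653693*sqrt(85)/772365852 ≈ -6.0268e+6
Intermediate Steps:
K(Y, j) = (Y + sqrt(85))/(68 + j)
w = 94827217/5596854 (w = -9263*(-1/534) + 4229*(-1/10481) = 9263/534 - 4229/10481 = 94827217/5596854 ≈ 16.943)
(w + T(-183, -165))*(K(-2, -206) + 40706) = (94827217/5596854 - 165)*((-2 + sqrt(85))/(68 - 206) + 40706) = -828653693*((-2 + sqrt(85))/(-138) + 40706)/5596854 = -828653693*(-(-2 + sqrt(85))/138 + 40706)/5596854 = -828653693*((1/69 - sqrt(85)/138) + 40706)/5596854 = -828653693*(2808715/69 - sqrt(85)/138)/5596854 = -2327452057334495/386182926 + 828653693*sqrt(85)/772365852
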